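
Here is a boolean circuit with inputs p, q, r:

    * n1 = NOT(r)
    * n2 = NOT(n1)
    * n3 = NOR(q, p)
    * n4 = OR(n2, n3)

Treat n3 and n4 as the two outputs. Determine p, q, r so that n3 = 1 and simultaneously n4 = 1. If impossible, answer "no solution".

Check with p=0, q=0, r=1:
n1 = NOT(r) = NOT 1 = 0
n2 = NOT(n1) = NOT 0 = 1
n3 = NOR(q, p) = NOR(0, 0) = 1
n4 = OR(n2, n3) = OR(1, 1) = 1
So n3 = 1 and n4 = 1.

p=0, q=0, r=1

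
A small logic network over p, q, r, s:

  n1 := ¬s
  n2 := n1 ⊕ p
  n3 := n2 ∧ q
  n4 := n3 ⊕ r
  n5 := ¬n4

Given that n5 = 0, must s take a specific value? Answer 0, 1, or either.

either

Both values of s occur among assignments with n5 = 0:
  s=0: p=0, q=0, r=1, s=0
  s=1: p=0, q=0, r=1, s=1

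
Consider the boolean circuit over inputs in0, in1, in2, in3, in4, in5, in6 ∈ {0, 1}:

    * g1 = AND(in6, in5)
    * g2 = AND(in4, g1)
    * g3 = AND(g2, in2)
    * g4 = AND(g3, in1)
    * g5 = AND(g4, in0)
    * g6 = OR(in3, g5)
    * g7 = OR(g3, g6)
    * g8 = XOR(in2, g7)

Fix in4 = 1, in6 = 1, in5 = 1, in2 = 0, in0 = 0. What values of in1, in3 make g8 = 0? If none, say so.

in1=0, in3=0

g8 = XOR(in2, g7) must be 0, so in2 and g7 are equal.
Check with in4 = 1, in6 = 1, in5 = 1, in2 = 0, in0 = 0 and in1=0, in3=0:
g1 = AND(in6, in5) = AND(1, 1) = 1
g2 = AND(in4, g1) = AND(1, 1) = 1
g3 = AND(g2, in2) = AND(1, 0) = 0
g4 = AND(g3, in1) = AND(0, 0) = 0
g5 = AND(g4, in0) = AND(0, 0) = 0
g6 = OR(in3, g5) = OR(0, 0) = 0
g7 = OR(g3, g6) = OR(0, 0) = 0
g8 = XOR(in2, g7) = XOR(0, 0) = 0
So g8 = 0.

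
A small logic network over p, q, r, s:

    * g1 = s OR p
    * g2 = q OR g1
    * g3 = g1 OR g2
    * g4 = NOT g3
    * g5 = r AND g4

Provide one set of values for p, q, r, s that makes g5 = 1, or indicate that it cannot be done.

g5 = r AND g4 must be 1, so both r = 1 and g4 = 1.
g4 = NOT g3 must be 1, so g3 = 0.
Check with p=0 q=0 r=1 s=0:
g1 = s OR p = 0 OR 0 = 0
g2 = q OR g1 = 0 OR 0 = 0
g3 = g1 OR g2 = 0 OR 0 = 0
g4 = NOT g3 = NOT 0 = 1
g5 = r AND g4 = 1 AND 1 = 1
So g5 = 1 as required.

p=0 q=0 r=1 s=0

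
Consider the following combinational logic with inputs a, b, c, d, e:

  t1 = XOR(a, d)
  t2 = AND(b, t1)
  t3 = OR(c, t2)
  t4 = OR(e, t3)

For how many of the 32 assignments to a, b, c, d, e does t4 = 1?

t4 = OR(e, t3) must be 1, so at least one of e, t3 is 1.
Enumerating the 32 input combinations, 26 give t4 = 1 and 6 give t4 = 0.

26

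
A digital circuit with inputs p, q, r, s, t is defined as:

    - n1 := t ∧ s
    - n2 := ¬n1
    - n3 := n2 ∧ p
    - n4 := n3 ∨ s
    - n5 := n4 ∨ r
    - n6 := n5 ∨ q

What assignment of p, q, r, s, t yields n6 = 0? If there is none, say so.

p=0, q=0, r=0, s=0, t=1

Check with p=0, q=0, r=0, s=0, t=1:
n1 = t ∧ s = 1 ∧ 0 = 0
n2 = ¬n1 = ¬0 = 1
n3 = n2 ∧ p = 1 ∧ 0 = 0
n4 = n3 ∨ s = 0 ∨ 0 = 0
n5 = n4 ∨ r = 0 ∨ 0 = 0
n6 = n5 ∨ q = 0 ∨ 0 = 0
So n6 = 0 as required.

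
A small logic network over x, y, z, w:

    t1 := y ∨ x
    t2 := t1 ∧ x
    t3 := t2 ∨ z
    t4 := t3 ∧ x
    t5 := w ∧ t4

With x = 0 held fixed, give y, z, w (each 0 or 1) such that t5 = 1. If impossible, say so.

With x = 0 fixed, none of the 8 settings of y, z, w give t5 = 1.
For example, with y=0, z=1, w=0:
t1 = y ∨ x = 0 ∨ 0 = 0
t2 = t1 ∧ x = 0 ∧ 0 = 0
t3 = t2 ∨ z = 0 ∨ 1 = 1
t4 = t3 ∧ x = 1 ∧ 0 = 0
t5 = w ∧ t4 = 0 ∧ 0 = 0
giving t5 = 0 ≠ 1.

no solution exists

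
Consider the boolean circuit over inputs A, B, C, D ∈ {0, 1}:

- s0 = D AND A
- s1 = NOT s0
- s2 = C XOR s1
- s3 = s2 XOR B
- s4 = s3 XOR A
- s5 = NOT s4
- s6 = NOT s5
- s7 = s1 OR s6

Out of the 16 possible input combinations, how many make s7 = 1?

14

s7 = s1 OR s6 must be 1, so at least one of s1, s6 is 1.
Enumerating the 16 input combinations, 14 give s7 = 1 and 2 give s7 = 0.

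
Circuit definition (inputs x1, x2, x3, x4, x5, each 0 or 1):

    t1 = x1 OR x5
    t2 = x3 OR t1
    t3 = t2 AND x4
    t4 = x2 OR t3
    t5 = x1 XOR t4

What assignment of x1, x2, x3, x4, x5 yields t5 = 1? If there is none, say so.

x1=0, x2=1, x3=0, x4=0, x5=0

t5 = x1 XOR t4 must be 1, so x1 and t4 differ.
Check with x1=0, x2=1, x3=0, x4=0, x5=0:
t1 = x1 OR x5 = 0 OR 0 = 0
t2 = x3 OR t1 = 0 OR 0 = 0
t3 = t2 AND x4 = 0 AND 0 = 0
t4 = x2 OR t3 = 1 OR 0 = 1
t5 = x1 XOR t4 = 0 XOR 1 = 1
So t5 = 1 as required.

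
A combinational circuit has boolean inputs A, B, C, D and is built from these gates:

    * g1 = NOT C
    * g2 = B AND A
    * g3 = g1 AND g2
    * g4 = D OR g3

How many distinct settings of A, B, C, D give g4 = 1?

g4 = D OR g3 must be 1, so at least one of D, g3 is 1.
Enumerating the 16 input combinations, 9 give g4 = 1 and 7 give g4 = 0.

9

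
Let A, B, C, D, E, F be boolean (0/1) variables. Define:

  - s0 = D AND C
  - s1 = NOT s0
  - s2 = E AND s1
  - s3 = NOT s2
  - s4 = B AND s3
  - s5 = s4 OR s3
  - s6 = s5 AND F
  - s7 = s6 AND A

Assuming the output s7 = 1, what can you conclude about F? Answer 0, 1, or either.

s7 = s6 AND A must be 1, so both s6 = 1 and A = 1.
s6 = s5 AND F must be 1, so both s5 = 1 and F = 1.
s5 = s4 OR s3 must be 1, so at least one of s4, s3 is 1.
Every assignment with s7 = 1 has F = 1; there are 10 such assignment(s).

1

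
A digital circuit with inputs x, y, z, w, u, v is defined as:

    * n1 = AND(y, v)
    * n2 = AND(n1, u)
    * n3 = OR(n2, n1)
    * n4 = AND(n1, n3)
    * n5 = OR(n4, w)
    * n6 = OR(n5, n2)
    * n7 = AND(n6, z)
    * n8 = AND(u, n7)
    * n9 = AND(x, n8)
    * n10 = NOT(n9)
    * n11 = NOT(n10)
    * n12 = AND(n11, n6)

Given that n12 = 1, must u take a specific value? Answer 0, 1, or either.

1

n12 = AND(n11, n6) must be 1, so both n11 = 1 and n6 = 1.
n11 = NOT(n10) must be 1, so n10 = 0.
Every assignment with n12 = 1 has u = 1; there are 5 such assignment(s).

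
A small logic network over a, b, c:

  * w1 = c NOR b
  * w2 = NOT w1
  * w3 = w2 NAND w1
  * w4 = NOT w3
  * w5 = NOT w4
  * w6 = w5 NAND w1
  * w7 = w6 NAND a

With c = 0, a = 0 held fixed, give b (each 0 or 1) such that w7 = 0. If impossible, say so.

no solution exists

With c = 0, a = 0 fixed, none of the 2 settings of b give w7 = 0.
For example, with b=0:
w1 = c NOR b = 0 NOR 0 = 1
w2 = NOT w1 = NOT 1 = 0
w3 = w2 NAND w1 = 0 NAND 1 = 1
w4 = NOT w3 = NOT 1 = 0
w5 = NOT w4 = NOT 0 = 1
w6 = w5 NAND w1 = 1 NAND 1 = 0
w7 = w6 NAND a = 0 NAND 0 = 1
giving w7 = 1 ≠ 0.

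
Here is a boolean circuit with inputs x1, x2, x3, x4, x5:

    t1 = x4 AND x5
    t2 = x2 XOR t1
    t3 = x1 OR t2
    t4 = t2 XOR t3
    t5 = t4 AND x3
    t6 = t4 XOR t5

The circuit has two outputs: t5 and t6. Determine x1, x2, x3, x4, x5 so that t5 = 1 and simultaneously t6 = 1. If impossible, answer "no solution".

Across all 32 input combinations, none give both t5 = 1 and t6 = 1.

no solution exists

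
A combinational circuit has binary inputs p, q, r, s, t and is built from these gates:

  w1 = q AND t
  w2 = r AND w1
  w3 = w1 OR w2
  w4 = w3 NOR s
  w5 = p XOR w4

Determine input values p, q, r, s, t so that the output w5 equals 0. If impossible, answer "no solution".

w5 = p XOR w4 must be 0, so p and w4 are equal.
Check with p=0, q=1, r=1, s=0, t=1:
w1 = q AND t = 1 AND 1 = 1
w2 = r AND w1 = 1 AND 1 = 1
w3 = w1 OR w2 = 1 OR 1 = 1
w4 = w3 NOR s = 1 NOR 0 = 0
w5 = p XOR w4 = 0 XOR 0 = 0
So w5 = 0 as required.

p=0, q=1, r=1, s=0, t=1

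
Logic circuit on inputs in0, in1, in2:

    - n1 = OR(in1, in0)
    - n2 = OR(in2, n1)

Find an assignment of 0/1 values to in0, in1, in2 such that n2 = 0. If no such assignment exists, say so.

in0=0, in1=0, in2=0

Check with in0=0, in1=0, in2=0:
n1 = OR(in1, in0) = OR(0, 0) = 0
n2 = OR(in2, n1) = OR(0, 0) = 0
So n2 = 0 as required.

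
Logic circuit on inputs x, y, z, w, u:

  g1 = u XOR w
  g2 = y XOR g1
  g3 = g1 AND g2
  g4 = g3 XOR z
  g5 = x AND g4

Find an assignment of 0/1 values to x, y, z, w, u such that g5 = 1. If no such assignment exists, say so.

x=1, y=1, z=1, w=0, u=0

g5 = x AND g4 must be 1, so both x = 1 and g4 = 1.
g4 = g3 XOR z must be 1, so g3 and z differ.
Check with x=1, y=1, z=1, w=0, u=0:
g1 = u XOR w = 0 XOR 0 = 0
g2 = y XOR g1 = 1 XOR 0 = 1
g3 = g1 AND g2 = 0 AND 1 = 0
g4 = g3 XOR z = 0 XOR 1 = 1
g5 = x AND g4 = 1 AND 1 = 1
So g5 = 1 as required.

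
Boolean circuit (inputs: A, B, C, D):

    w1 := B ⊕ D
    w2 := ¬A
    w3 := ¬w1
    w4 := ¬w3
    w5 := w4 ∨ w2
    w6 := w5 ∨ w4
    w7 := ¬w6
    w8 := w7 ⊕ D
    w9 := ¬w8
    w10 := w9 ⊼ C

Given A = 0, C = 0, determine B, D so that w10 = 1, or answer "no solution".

B=0 D=0

Check with A = 0, C = 0 and B=0, D=0:
w1 = B ⊕ D = 0 ⊕ 0 = 0
w2 = ¬A = ¬0 = 1
w3 = ¬w1 = ¬0 = 1
w4 = ¬w3 = ¬1 = 0
w5 = w4 ∨ w2 = 0 ∨ 1 = 1
w6 = w5 ∨ w4 = 1 ∨ 0 = 1
w7 = ¬w6 = ¬1 = 0
w8 = w7 ⊕ D = 0 ⊕ 0 = 0
w9 = ¬w8 = ¬0 = 1
w10 = w9 ⊼ C = 1 ⊼ 0 = 1
So w10 = 1.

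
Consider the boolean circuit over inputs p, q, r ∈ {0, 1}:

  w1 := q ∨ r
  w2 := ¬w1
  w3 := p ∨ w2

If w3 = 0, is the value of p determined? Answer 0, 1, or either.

0

w3 = p ∨ w2 must be 0, so both p = 0 and w2 = 0.
w2 = ¬w1 must be 0, so w1 = 1.
Every assignment with w3 = 0 has p = 0; there are 3 such assignment(s).
  p=0, q=0, r=1
  p=0, q=1, r=0
  p=0, q=1, r=1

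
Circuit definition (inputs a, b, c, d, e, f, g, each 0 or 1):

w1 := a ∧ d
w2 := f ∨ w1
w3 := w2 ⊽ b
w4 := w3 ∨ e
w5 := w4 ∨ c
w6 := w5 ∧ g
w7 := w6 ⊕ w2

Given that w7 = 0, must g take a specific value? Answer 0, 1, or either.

Both values of g occur among assignments with w7 = 0:
  g=0: a=0, b=0, c=0, d=0, e=0, f=0, g=0
  g=1: a=0, b=0, c=0, d=0, e=1, f=1, g=1

either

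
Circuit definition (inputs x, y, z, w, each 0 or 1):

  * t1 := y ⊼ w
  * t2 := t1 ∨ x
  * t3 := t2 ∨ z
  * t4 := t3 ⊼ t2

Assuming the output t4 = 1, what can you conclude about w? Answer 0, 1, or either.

1

t4 = t3 ⊼ t2 must be 1, so at least one of t3, t2 is 0.
Every assignment with t4 = 1 has w = 1; there are 2 such assignment(s).
  x=0, y=1, z=0, w=1
  x=0, y=1, z=1, w=1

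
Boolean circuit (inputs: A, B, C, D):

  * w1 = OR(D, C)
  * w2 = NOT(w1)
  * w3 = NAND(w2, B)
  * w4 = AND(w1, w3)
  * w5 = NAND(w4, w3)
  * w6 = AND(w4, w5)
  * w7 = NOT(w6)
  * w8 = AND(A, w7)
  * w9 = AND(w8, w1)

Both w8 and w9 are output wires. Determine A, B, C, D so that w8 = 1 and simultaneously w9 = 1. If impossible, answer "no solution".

A=1, B=0, C=1, D=1

Check with A=1, B=0, C=1, D=1:
w1 = OR(D, C) = OR(1, 1) = 1
w2 = NOT(w1) = NOT 1 = 0
w3 = NAND(w2, B) = NAND(0, 0) = 1
w4 = AND(w1, w3) = AND(1, 1) = 1
w5 = NAND(w4, w3) = NAND(1, 1) = 0
w6 = AND(w4, w5) = AND(1, 0) = 0
w7 = NOT(w6) = NOT 0 = 1
w8 = AND(A, w7) = AND(1, 1) = 1
w9 = AND(w8, w1) = AND(1, 1) = 1
So w8 = 1 and w9 = 1.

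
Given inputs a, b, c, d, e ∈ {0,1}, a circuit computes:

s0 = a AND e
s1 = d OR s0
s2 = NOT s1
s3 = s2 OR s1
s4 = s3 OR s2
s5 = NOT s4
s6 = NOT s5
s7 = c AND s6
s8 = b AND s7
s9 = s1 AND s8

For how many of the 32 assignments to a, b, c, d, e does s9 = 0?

27

s9 = s1 AND s8 must be 0, so at least one of s1, s8 is 0.
Enumerating the 32 input combinations, 27 give s9 = 0 and 5 give s9 = 1.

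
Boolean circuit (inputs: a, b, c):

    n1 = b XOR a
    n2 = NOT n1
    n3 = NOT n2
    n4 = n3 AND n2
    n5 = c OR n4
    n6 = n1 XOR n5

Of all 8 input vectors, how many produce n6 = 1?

4

n6 = n1 XOR n5 must be 1, so n1 and n5 differ.
Satisfying assignments:
  a=0, b=0, c=1
  a=0, b=1, c=0
  a=1, b=0, c=0
  a=1, b=1, c=1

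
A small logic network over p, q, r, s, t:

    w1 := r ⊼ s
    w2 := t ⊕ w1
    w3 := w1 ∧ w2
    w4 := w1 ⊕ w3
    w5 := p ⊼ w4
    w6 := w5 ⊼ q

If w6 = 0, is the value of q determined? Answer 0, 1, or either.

w6 = w5 ⊼ q must be 0, so both w5 = 1 and q = 1.
w5 = p ⊼ w4 must be 1, so at least one of p, w4 is 0.
Every assignment with w6 = 0 has q = 1; there are 13 such assignment(s).

1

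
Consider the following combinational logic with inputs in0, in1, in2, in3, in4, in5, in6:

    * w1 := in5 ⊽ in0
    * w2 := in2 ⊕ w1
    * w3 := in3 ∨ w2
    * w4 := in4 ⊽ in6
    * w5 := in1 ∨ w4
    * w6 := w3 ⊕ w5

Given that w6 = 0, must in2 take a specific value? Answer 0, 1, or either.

Both values of in2 occur among assignments with w6 = 0:
  in2=0: in0=0, in1=0, in2=0, in3=0, in4=0, in5=0, in6=0
  in2=1: in0=0, in1=0, in2=1, in3=0, in4=0, in5=0, in6=1

either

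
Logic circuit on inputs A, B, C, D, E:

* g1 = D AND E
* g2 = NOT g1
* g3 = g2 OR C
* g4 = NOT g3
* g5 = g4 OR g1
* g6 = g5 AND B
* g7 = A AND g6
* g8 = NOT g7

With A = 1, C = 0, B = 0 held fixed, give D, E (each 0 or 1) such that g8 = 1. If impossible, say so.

D=0, E=1

g8 = NOT g7 must be 1, so g7 = 0.
Check with A = 1, C = 0, B = 0 and D=0, E=1:
g1 = D AND E = 0 AND 1 = 0
g2 = NOT g1 = NOT 0 = 1
g3 = g2 OR C = 1 OR 0 = 1
g4 = NOT g3 = NOT 1 = 0
g5 = g4 OR g1 = 0 OR 0 = 0
g6 = g5 AND B = 0 AND 0 = 0
g7 = A AND g6 = 1 AND 0 = 0
g8 = NOT g7 = NOT 0 = 1
So g8 = 1.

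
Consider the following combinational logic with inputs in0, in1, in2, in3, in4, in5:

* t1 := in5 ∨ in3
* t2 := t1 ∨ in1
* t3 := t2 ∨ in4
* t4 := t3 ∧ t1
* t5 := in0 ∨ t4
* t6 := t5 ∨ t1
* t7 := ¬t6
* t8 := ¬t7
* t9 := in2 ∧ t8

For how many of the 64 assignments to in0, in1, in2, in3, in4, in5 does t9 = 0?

t9 = in2 ∧ t8 must be 0, so at least one of in2, t8 is 0.
Enumerating the 64 input combinations, 36 give t9 = 0 and 28 give t9 = 1.

36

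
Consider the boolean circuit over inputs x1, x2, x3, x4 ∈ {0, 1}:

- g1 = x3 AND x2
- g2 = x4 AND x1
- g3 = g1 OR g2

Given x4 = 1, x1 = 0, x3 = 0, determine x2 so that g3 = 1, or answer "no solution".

With x4 = 1, x1 = 0, x3 = 0 fixed, none of the 2 settings of x2 give g3 = 1.
For example, with x2=0:
g1 = x3 AND x2 = 0 AND 0 = 0
g2 = x4 AND x1 = 1 AND 0 = 0
g3 = g1 OR g2 = 0 OR 0 = 0
giving g3 = 0 ≠ 1.

no solution exists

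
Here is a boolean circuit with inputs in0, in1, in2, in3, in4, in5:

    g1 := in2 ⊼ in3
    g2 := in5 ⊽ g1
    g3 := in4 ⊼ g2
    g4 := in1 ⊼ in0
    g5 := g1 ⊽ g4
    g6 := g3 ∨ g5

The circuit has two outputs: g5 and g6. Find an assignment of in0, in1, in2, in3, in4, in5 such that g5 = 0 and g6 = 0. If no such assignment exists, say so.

in0=1, in1=0, in2=1, in3=1, in4=1, in5=0

Check with in0=1, in1=0, in2=1, in3=1, in4=1, in5=0:
g1 = in2 ⊼ in3 = 1 ⊼ 1 = 0
g2 = in5 ⊽ g1 = 0 ⊽ 0 = 1
g3 = in4 ⊼ g2 = 1 ⊼ 1 = 0
g4 = in1 ⊼ in0 = 0 ⊼ 1 = 1
g5 = g1 ⊽ g4 = 0 ⊽ 1 = 0
g6 = g3 ∨ g5 = 0 ∨ 0 = 0
So g5 = 0 and g6 = 0.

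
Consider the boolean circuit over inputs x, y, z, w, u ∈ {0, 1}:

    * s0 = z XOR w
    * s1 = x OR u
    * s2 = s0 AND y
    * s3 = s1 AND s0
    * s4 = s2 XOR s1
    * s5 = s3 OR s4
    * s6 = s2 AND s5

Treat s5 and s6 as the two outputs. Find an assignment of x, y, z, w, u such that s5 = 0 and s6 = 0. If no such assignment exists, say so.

x=0, y=0, z=1, w=1, u=0

Check with x=0, y=0, z=1, w=1, u=0:
s0 = z XOR w = 1 XOR 1 = 0
s1 = x OR u = 0 OR 0 = 0
s2 = s0 AND y = 0 AND 0 = 0
s3 = s1 AND s0 = 0 AND 0 = 0
s4 = s2 XOR s1 = 0 XOR 0 = 0
s5 = s3 OR s4 = 0 OR 0 = 0
s6 = s2 AND s5 = 0 AND 0 = 0
So s5 = 0 and s6 = 0.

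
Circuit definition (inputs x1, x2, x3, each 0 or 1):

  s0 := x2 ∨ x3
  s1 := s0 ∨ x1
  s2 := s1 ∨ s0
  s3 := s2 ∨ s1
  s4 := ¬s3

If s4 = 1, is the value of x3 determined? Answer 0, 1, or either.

s4 = ¬s3 must be 1, so s3 = 0.
s3 = s2 ∨ s1 must be 0, so both s2 = 0 and s1 = 0.
s2 = s1 ∨ s0 must be 0, so both s1 = 0 and s0 = 0.
Every assignment with s4 = 1 has x3 = 0; there are 1 such assignment(s).
  x1=0, x2=0, x3=0

0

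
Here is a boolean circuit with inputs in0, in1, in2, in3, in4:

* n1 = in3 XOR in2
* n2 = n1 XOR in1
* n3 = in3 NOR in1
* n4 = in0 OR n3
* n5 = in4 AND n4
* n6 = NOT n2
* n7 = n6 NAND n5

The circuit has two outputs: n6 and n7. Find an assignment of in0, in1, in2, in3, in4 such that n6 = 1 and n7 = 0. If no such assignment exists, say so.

in0=1, in1=0, in2=1, in3=1, in4=1

Check with in0=1, in1=0, in2=1, in3=1, in4=1:
n1 = in3 XOR in2 = 1 XOR 1 = 0
n2 = n1 XOR in1 = 0 XOR 0 = 0
n3 = in3 NOR in1 = 1 NOR 0 = 0
n4 = in0 OR n3 = 1 OR 0 = 1
n5 = in4 AND n4 = 1 AND 1 = 1
n6 = NOT n2 = NOT 0 = 1
n7 = n6 NAND n5 = 1 NAND 1 = 0
So n6 = 1 and n7 = 0.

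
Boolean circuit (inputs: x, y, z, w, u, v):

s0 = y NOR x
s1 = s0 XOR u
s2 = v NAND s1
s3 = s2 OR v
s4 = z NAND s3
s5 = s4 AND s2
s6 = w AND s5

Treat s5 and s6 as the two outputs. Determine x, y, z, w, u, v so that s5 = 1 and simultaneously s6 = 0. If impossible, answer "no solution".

Check with x=1, y=0, z=0, w=0, u=0, v=1:
s0 = y NOR x = 0 NOR 1 = 0
s1 = s0 XOR u = 0 XOR 0 = 0
s2 = v NAND s1 = 1 NAND 0 = 1
s3 = s2 OR v = 1 OR 1 = 1
s4 = z NAND s3 = 0 NAND 1 = 1
s5 = s4 AND s2 = 1 AND 1 = 1
s6 = w AND s5 = 0 AND 1 = 0
So s5 = 1 and s6 = 0.

x=1, y=0, z=0, w=0, u=0, v=1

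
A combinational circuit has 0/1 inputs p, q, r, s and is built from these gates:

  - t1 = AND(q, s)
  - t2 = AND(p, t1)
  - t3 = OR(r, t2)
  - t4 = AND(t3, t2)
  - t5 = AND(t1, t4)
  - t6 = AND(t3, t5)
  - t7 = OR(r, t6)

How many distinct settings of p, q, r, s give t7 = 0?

t7 = OR(r, t6) must be 0, so both r = 0 and t6 = 0.
Enumerating the 16 input combinations, 7 give t7 = 0 and 9 give t7 = 1.

7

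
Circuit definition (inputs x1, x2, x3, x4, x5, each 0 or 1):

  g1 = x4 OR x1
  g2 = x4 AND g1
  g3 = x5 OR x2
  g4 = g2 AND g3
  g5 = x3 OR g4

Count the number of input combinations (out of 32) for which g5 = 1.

22

g5 = x3 OR g4 must be 1, so at least one of x3, g4 is 1.
Enumerating the 32 input combinations, 22 give g5 = 1 and 10 give g5 = 0.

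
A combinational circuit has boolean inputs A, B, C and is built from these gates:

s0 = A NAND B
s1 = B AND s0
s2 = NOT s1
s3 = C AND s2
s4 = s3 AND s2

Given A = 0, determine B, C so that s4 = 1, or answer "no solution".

B=0, C=1

s4 = s3 AND s2 must be 1, so both s3 = 1 and s2 = 1.
s3 = C AND s2 must be 1, so both C = 1 and s2 = 1.
Check with A = 0 and B=0, C=1:
s0 = A NAND B = 0 NAND 0 = 1
s1 = B AND s0 = 0 AND 1 = 0
s2 = NOT s1 = NOT 0 = 1
s3 = C AND s2 = 1 AND 1 = 1
s4 = s3 AND s2 = 1 AND 1 = 1
So s4 = 1.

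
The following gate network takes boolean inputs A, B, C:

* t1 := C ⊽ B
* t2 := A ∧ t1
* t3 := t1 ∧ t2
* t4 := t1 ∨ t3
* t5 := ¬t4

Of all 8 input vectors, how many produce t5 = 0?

2

t5 = ¬t4 must be 0, so t4 = 1.
t4 = t1 ∨ t3 must be 1, so at least one of t1, t3 is 1.
Enumerating the 8 input combinations, 2 give t5 = 0 and 6 give t5 = 1.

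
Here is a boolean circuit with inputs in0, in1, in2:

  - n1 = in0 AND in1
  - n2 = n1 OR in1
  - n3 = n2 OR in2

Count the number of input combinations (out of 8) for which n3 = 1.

6

n3 = n2 OR in2 must be 1, so at least one of n2, in2 is 1.
Enumerating the 8 input combinations, 6 give n3 = 1 and 2 give n3 = 0.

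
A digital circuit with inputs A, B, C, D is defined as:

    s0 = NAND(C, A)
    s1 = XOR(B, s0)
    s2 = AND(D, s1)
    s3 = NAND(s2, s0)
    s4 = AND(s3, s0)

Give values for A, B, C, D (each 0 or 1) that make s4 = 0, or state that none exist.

Check with A=1 B=0 C=0 D=1:
s0 = NAND(C, A) = NAND(0, 1) = 1
s1 = XOR(B, s0) = XOR(0, 1) = 1
s2 = AND(D, s1) = AND(1, 1) = 1
s3 = NAND(s2, s0) = NAND(1, 1) = 0
s4 = AND(s3, s0) = AND(0, 1) = 0
So s4 = 0 as required.

A=1 B=0 C=0 D=1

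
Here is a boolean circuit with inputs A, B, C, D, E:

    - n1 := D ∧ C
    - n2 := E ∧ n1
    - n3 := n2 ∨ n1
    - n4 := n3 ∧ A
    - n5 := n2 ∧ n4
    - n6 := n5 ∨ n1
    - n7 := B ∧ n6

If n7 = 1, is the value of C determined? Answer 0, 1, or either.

n7 = B ∧ n6 must be 1, so both B = 1 and n6 = 1.
n6 = n5 ∨ n1 must be 1, so at least one of n5, n1 is 1.
Every assignment with n7 = 1 has C = 1; there are 4 such assignment(s).
  A=0, B=1, C=1, D=1, E=0
  A=0, B=1, C=1, D=1, E=1
  A=1, B=1, C=1, D=1, E=0
  A=1, B=1, C=1, D=1, E=1

1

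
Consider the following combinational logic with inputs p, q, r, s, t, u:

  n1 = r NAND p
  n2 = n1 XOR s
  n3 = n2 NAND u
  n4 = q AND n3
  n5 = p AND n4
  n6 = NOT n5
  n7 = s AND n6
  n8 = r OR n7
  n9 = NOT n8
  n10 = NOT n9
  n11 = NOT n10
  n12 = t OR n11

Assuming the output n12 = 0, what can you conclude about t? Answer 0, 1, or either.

n12 = t OR n11 must be 0, so both t = 0 and n11 = 0.
Every assignment with n12 = 0 has t = 0; there are 22 such assignment(s).

0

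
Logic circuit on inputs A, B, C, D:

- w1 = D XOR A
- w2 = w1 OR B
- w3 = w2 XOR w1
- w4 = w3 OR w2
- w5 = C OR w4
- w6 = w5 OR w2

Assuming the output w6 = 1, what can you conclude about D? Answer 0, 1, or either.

Both values of D occur among assignments with w6 = 1:
  D=0: A=0, B=0, C=1, D=0
  D=1: A=0, B=0, C=0, D=1

either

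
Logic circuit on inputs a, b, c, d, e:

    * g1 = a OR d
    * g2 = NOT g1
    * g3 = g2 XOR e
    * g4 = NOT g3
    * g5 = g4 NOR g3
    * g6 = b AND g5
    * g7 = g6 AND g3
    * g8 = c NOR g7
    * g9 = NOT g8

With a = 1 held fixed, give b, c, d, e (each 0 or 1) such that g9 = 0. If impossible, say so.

b=0, c=0, d=1, e=0

Check with a = 1 and b=0, c=0, d=1, e=0:
g1 = a OR d = 1 OR 1 = 1
g2 = NOT g1 = NOT 1 = 0
g3 = g2 XOR e = 0 XOR 0 = 0
g4 = NOT g3 = NOT 0 = 1
g5 = g4 NOR g3 = 1 NOR 0 = 0
g6 = b AND g5 = 0 AND 0 = 0
g7 = g6 AND g3 = 0 AND 0 = 0
g8 = c NOR g7 = 0 NOR 0 = 1
g9 = NOT g8 = NOT 1 = 0
So g9 = 0.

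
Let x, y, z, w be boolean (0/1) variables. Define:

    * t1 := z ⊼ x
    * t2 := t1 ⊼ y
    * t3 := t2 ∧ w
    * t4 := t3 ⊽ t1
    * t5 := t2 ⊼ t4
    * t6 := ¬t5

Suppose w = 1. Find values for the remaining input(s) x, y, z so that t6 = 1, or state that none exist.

no solution exists

With w = 1 fixed, none of the 8 settings of x, y, z give t6 = 1.
For example, with x=0, y=0, z=0:
t1 = z ⊼ x = 0 ⊼ 0 = 1
t2 = t1 ⊼ y = 1 ⊼ 0 = 1
t3 = t2 ∧ w = 1 ∧ 1 = 1
t4 = t3 ⊽ t1 = 1 ⊽ 1 = 0
t5 = t2 ⊼ t4 = 1 ⊼ 0 = 1
t6 = ¬t5 = ¬1 = 0
giving t6 = 0 ≠ 1.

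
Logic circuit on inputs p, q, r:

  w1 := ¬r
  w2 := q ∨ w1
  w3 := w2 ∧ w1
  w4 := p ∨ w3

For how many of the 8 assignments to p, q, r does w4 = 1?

w4 = p ∨ w3 must be 1, so at least one of p, w3 is 1.
Satisfying assignments:
  p=0, q=0, r=0
  p=0, q=1, r=0
  p=1, q=0, r=0
  p=1, q=0, r=1
  p=1, q=1, r=0
  p=1, q=1, r=1

6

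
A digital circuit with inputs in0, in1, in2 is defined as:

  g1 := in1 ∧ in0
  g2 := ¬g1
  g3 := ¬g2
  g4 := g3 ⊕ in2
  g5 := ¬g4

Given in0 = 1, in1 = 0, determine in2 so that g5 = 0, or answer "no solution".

in2=1

g5 = ¬g4 must be 0, so g4 = 1.
g4 = g3 ⊕ in2 must be 1, so g3 and in2 differ.
Check with in0 = 1, in1 = 0 and in2=1:
g1 = in1 ∧ in0 = 0 ∧ 1 = 0
g2 = ¬g1 = ¬0 = 1
g3 = ¬g2 = ¬1 = 0
g4 = g3 ⊕ in2 = 0 ⊕ 1 = 1
g5 = ¬g4 = ¬1 = 0
So g5 = 0.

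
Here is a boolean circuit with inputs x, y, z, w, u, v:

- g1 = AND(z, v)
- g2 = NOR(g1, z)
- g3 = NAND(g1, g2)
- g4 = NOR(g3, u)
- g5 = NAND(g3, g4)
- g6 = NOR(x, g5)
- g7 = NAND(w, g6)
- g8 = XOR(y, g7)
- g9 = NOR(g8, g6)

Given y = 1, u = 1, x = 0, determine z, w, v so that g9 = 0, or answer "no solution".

With y = 1, u = 1, x = 0 fixed, none of the 8 settings of z, w, v give g9 = 0.
For example, with z=0, w=1, v=1:
g1 = AND(z, v) = AND(0, 1) = 0
g2 = NOR(g1, z) = NOR(0, 0) = 1
g3 = NAND(g1, g2) = NAND(0, 1) = 1
g4 = NOR(g3, u) = NOR(1, 1) = 0
g5 = NAND(g3, g4) = NAND(1, 0) = 1
g6 = NOR(x, g5) = NOR(0, 1) = 0
g7 = NAND(w, g6) = NAND(1, 0) = 1
g8 = XOR(y, g7) = XOR(1, 1) = 0
g9 = NOR(g8, g6) = NOR(0, 0) = 1
giving g9 = 1 ≠ 0.

no solution exists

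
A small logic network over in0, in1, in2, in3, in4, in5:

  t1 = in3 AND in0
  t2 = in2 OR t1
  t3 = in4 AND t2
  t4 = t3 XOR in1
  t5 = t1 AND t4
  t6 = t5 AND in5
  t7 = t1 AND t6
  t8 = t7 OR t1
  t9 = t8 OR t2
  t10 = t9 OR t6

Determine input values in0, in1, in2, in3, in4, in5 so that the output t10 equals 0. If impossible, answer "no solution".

in0=1 in1=0 in2=0 in3=0 in4=1 in5=0

t10 = t9 OR t6 must be 0, so both t9 = 0 and t6 = 0.
Check with in0=1 in1=0 in2=0 in3=0 in4=1 in5=0:
t1 = in3 AND in0 = 0 AND 1 = 0
t2 = in2 OR t1 = 0 OR 0 = 0
t3 = in4 AND t2 = 1 AND 0 = 0
t4 = t3 XOR in1 = 0 XOR 0 = 0
t5 = t1 AND t4 = 0 AND 0 = 0
t6 = t5 AND in5 = 0 AND 0 = 0
t7 = t1 AND t6 = 0 AND 0 = 0
t8 = t7 OR t1 = 0 OR 0 = 0
t9 = t8 OR t2 = 0 OR 0 = 0
t10 = t9 OR t6 = 0 OR 0 = 0
So t10 = 0 as required.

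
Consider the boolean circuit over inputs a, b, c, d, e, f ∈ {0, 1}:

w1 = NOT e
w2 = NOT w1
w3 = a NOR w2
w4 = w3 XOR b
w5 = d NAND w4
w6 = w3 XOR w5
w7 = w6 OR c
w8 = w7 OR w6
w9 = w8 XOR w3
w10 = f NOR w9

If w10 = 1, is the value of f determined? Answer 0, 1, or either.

0

w10 = f NOR w9 must be 1, so both f = 0 and w9 = 0.
Every assignment with w10 = 1 has f = 0; there are 8 such assignment(s).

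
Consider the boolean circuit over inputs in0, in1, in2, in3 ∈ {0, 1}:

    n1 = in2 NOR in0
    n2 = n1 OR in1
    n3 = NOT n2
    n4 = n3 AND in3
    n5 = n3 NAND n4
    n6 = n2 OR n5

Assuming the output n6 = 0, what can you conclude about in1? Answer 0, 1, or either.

n6 = n2 OR n5 must be 0, so both n2 = 0 and n5 = 0.
Every assignment with n6 = 0 has in1 = 0; there are 3 such assignment(s).
  in0=0, in1=0, in2=1, in3=1
  in0=1, in1=0, in2=0, in3=1
  in0=1, in1=0, in2=1, in3=1

0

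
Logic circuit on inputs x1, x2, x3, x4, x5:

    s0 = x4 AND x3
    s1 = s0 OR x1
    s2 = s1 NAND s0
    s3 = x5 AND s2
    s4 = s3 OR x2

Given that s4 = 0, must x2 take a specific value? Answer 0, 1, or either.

0

s4 = s3 OR x2 must be 0, so both s3 = 0 and x2 = 0.
Every assignment with s4 = 0 has x2 = 0; there are 10 such assignment(s).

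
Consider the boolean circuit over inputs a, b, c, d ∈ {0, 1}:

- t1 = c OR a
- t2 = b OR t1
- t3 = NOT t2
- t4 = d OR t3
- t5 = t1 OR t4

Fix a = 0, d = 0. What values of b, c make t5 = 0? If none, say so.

t5 = t1 OR t4 must be 0, so both t1 = 0 and t4 = 0.
Check with a = 0, d = 0 and b=1, c=0:
t1 = c OR a = 0 OR 0 = 0
t2 = b OR t1 = 1 OR 0 = 1
t3 = NOT t2 = NOT 1 = 0
t4 = d OR t3 = 0 OR 0 = 0
t5 = t1 OR t4 = 0 OR 0 = 0
So t5 = 0.

b=1, c=0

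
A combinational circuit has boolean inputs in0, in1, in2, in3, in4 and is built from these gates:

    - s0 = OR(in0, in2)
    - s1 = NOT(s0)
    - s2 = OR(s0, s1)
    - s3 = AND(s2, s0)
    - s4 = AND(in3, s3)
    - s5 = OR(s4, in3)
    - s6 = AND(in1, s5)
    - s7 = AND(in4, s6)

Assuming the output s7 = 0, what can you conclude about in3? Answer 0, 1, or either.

either

Both values of in3 occur among assignments with s7 = 0:
  in3=0: in0=0, in1=0, in2=0, in3=0, in4=0
  in3=1: in0=0, in1=0, in2=0, in3=1, in4=0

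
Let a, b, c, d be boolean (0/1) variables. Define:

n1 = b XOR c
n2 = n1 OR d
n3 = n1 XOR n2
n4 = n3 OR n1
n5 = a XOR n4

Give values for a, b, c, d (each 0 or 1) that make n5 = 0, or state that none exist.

Check with a=1 b=0 c=0 d=1:
n1 = b XOR c = 0 XOR 0 = 0
n2 = n1 OR d = 0 OR 1 = 1
n3 = n1 XOR n2 = 0 XOR 1 = 1
n4 = n3 OR n1 = 1 OR 0 = 1
n5 = a XOR n4 = 1 XOR 1 = 0
So n5 = 0 as required.

a=1 b=0 c=0 d=1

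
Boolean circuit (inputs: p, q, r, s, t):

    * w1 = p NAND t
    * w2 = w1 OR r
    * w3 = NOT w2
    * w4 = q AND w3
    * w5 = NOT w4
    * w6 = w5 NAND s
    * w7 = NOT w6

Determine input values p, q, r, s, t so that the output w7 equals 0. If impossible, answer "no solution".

p=1, q=1, r=0, s=1, t=1

w7 = NOT w6 must be 0, so w6 = 1.
w6 = w5 NAND s must be 1, so at least one of w5, s is 0.
Check with p=1, q=1, r=0, s=1, t=1:
w1 = p NAND t = 1 NAND 1 = 0
w2 = w1 OR r = 0 OR 0 = 0
w3 = NOT w2 = NOT 0 = 1
w4 = q AND w3 = 1 AND 1 = 1
w5 = NOT w4 = NOT 1 = 0
w6 = w5 NAND s = 0 NAND 1 = 1
w7 = NOT w6 = NOT 1 = 0
So w7 = 0 as required.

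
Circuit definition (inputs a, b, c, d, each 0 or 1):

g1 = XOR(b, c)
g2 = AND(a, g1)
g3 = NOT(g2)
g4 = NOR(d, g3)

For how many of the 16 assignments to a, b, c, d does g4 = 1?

2

g4 = NOR(d, g3) must be 1, so both d = 0 and g3 = 0.
Satisfying assignments:
  a=1, b=0, c=1, d=0
  a=1, b=1, c=0, d=0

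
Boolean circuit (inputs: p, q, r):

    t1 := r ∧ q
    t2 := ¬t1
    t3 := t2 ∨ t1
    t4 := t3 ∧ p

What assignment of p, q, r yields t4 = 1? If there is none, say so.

p=1, q=0, r=1

Check with p=1, q=0, r=1:
t1 = r ∧ q = 1 ∧ 0 = 0
t2 = ¬t1 = ¬0 = 1
t3 = t2 ∨ t1 = 1 ∨ 0 = 1
t4 = t3 ∧ p = 1 ∧ 1 = 1
So t4 = 1 as required.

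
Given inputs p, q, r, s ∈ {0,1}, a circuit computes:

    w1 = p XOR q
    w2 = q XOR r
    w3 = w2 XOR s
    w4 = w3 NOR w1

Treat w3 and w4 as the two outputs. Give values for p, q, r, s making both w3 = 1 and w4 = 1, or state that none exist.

no solution exists

Across all 16 input combinations, none give both w3 = 1 and w4 = 1.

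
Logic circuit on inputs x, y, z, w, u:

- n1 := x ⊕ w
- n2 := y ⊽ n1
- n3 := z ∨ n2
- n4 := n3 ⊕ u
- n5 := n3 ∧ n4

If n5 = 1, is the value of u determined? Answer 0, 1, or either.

n5 = n3 ∧ n4 must be 1, so both n3 = 1 and n4 = 1.
n3 = z ∨ n2 must be 1, so at least one of z, n2 is 1.
Every assignment with n5 = 1 has u = 0; there are 10 such assignment(s).

0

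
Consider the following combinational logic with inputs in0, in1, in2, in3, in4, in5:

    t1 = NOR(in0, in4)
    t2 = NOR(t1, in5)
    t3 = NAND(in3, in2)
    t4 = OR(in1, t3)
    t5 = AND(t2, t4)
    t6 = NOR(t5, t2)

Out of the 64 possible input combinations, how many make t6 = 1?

40

t6 = NOR(t5, t2) must be 1, so both t5 = 0 and t2 = 0.
Enumerating the 64 input combinations, 40 give t6 = 1 and 24 give t6 = 0.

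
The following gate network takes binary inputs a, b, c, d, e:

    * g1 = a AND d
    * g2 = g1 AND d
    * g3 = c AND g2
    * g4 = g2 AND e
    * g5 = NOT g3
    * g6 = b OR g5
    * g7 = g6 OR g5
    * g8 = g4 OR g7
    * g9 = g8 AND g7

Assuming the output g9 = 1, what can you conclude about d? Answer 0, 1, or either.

either

Both values of d occur among assignments with g9 = 1:
  d=0: a=0, b=0, c=0, d=0, e=0
  d=1: a=0, b=0, c=0, d=1, e=0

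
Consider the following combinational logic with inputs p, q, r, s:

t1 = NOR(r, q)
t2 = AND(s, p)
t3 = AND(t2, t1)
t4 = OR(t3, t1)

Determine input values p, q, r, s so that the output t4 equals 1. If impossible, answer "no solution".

t4 = OR(t3, t1) must be 1, so at least one of t3, t1 is 1.
Check with p=0 q=0 r=0 s=1:
t1 = NOR(r, q) = NOR(0, 0) = 1
t2 = AND(s, p) = AND(1, 0) = 0
t3 = AND(t2, t1) = AND(0, 1) = 0
t4 = OR(t3, t1) = OR(0, 1) = 1
So t4 = 1 as required.

p=0 q=0 r=0 s=1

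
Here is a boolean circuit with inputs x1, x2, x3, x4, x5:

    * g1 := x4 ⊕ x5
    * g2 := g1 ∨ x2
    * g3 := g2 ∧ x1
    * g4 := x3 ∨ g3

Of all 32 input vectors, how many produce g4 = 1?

22

g4 = x3 ∨ g3 must be 1, so at least one of x3, g3 is 1.
Enumerating the 32 input combinations, 22 give g4 = 1 and 10 give g4 = 0.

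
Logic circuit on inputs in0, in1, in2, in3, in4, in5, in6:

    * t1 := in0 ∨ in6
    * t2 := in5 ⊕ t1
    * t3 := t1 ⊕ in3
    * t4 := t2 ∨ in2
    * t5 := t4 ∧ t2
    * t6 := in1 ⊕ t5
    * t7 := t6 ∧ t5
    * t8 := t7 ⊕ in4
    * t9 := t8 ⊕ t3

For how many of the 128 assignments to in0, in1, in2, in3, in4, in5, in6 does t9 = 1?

64

t9 = t8 ⊕ t3 must be 1, so t8 and t3 differ.
Enumerating the 128 input combinations, 64 give t9 = 1 and 64 give t9 = 0.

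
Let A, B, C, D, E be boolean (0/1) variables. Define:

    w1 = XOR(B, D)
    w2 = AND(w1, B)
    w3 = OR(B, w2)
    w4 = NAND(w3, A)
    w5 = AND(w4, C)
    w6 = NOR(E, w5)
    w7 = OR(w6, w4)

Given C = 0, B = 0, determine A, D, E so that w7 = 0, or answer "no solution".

With C = 0, B = 0 fixed, none of the 8 settings of A, D, E give w7 = 0.
For example, with A=0, D=1, E=1:
w1 = XOR(B, D) = XOR(0, 1) = 1
w2 = AND(w1, B) = AND(1, 0) = 0
w3 = OR(B, w2) = OR(0, 0) = 0
w4 = NAND(w3, A) = NAND(0, 0) = 1
w5 = AND(w4, C) = AND(1, 0) = 0
w6 = NOR(E, w5) = NOR(1, 0) = 0
w7 = OR(w6, w4) = OR(0, 1) = 1
giving w7 = 1 ≠ 0.

no solution exists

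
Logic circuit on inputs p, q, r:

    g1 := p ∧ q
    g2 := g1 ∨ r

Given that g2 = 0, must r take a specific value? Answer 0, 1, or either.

0

g2 = g1 ∨ r must be 0, so both g1 = 0 and r = 0.
g1 = p ∧ q must be 0, so at least one of p, q is 0.
Every assignment with g2 = 0 has r = 0; there are 3 such assignment(s).
  p=0, q=0, r=0
  p=0, q=1, r=0
  p=1, q=0, r=0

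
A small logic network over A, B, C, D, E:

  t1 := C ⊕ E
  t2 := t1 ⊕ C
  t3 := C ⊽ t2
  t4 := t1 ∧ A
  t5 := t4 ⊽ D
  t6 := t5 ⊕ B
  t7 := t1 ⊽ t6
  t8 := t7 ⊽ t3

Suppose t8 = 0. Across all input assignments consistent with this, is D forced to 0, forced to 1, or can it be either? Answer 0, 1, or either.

Both values of D occur among assignments with t8 = 0:
  D=0: A=0, B=0, C=0, D=0, E=0
  D=1: A=0, B=0, C=0, D=1, E=0

either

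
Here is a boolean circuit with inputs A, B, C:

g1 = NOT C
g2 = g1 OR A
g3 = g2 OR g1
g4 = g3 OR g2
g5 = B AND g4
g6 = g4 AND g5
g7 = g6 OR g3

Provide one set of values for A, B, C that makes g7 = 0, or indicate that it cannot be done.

A=0, B=0, C=1

g7 = g6 OR g3 must be 0, so both g6 = 0 and g3 = 0.
Check with A=0, B=0, C=1:
g1 = NOT C = NOT 1 = 0
g2 = g1 OR A = 0 OR 0 = 0
g3 = g2 OR g1 = 0 OR 0 = 0
g4 = g3 OR g2 = 0 OR 0 = 0
g5 = B AND g4 = 0 AND 0 = 0
g6 = g4 AND g5 = 0 AND 0 = 0
g7 = g6 OR g3 = 0 OR 0 = 0
So g7 = 0 as required.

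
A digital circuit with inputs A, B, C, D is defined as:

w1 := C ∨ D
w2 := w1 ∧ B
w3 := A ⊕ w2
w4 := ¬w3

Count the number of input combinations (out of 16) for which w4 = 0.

w4 = ¬w3 must be 0, so w3 = 1.
w3 = A ⊕ w2 must be 1, so A and w2 differ.
Enumerating the 16 input combinations, 8 give w4 = 0 and 8 give w4 = 1.

8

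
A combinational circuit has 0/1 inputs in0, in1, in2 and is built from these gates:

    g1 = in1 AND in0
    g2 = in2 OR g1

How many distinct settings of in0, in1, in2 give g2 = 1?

g2 = in2 OR g1 must be 1, so at least one of in2, g1 is 1.
Enumerating the 8 input combinations, 5 give g2 = 1 and 3 give g2 = 0.

5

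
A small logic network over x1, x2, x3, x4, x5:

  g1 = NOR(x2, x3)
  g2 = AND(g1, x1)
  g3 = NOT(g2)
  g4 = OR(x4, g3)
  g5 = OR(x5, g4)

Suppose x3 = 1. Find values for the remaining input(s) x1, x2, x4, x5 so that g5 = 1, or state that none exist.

x1=0 x2=1 x4=0 x5=0

g5 = OR(x5, g4) must be 1, so at least one of x5, g4 is 1.
Check with x3 = 1 and x1=0, x2=1, x4=0, x5=0:
g1 = NOR(x2, x3) = NOR(1, 1) = 0
g2 = AND(g1, x1) = AND(0, 0) = 0
g3 = NOT(g2) = NOT 0 = 1
g4 = OR(x4, g3) = OR(0, 1) = 1
g5 = OR(x5, g4) = OR(0, 1) = 1
So g5 = 1.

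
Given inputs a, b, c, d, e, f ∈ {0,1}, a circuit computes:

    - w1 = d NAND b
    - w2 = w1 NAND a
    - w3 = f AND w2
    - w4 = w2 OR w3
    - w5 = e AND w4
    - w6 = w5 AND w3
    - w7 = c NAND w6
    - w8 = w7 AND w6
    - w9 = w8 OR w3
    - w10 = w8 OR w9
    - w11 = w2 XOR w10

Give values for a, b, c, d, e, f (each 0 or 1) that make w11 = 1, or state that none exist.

a=0, b=0, c=1, d=0, e=1, f=0

Check with a=0, b=0, c=1, d=0, e=1, f=0:
w1 = d NAND b = 0 NAND 0 = 1
w2 = w1 NAND a = 1 NAND 0 = 1
w3 = f AND w2 = 0 AND 1 = 0
w4 = w2 OR w3 = 1 OR 0 = 1
w5 = e AND w4 = 1 AND 1 = 1
w6 = w5 AND w3 = 1 AND 0 = 0
w7 = c NAND w6 = 1 NAND 0 = 1
w8 = w7 AND w6 = 1 AND 0 = 0
w9 = w8 OR w3 = 0 OR 0 = 0
w10 = w8 OR w9 = 0 OR 0 = 0
w11 = w2 XOR w10 = 1 XOR 0 = 1
So w11 = 1 as required.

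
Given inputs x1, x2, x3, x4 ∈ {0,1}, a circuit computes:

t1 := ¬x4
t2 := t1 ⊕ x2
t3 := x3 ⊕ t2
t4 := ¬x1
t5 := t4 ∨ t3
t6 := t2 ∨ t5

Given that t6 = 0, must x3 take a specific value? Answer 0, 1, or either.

0

t6 = t2 ∨ t5 must be 0, so both t2 = 0 and t5 = 0.
Every assignment with t6 = 0 has x3 = 0; there are 2 such assignment(s).
  x1=1, x2=0, x3=0, x4=1
  x1=1, x2=1, x3=0, x4=0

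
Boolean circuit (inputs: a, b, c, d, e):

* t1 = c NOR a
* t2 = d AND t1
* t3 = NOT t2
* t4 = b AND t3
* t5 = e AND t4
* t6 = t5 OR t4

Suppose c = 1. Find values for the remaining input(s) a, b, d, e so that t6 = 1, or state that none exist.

a=1 b=1 d=1 e=1

t6 = t5 OR t4 must be 1, so at least one of t5, t4 is 1.
Check with c = 1 and a=1, b=1, d=1, e=1:
t1 = c NOR a = 1 NOR 1 = 0
t2 = d AND t1 = 1 AND 0 = 0
t3 = NOT t2 = NOT 0 = 1
t4 = b AND t3 = 1 AND 1 = 1
t5 = e AND t4 = 1 AND 1 = 1
t6 = t5 OR t4 = 1 OR 1 = 1
So t6 = 1.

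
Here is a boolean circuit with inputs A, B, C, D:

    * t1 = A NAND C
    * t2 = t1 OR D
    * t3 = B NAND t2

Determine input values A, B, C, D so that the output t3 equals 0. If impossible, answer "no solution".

Check with A=0 B=1 C=1 D=0:
t1 = A NAND C = 0 NAND 1 = 1
t2 = t1 OR D = 1 OR 0 = 1
t3 = B NAND t2 = 1 NAND 1 = 0
So t3 = 0 as required.

A=0 B=1 C=1 D=0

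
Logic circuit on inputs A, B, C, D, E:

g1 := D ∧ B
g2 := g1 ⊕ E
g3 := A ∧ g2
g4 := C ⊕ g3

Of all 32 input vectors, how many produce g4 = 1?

16

g4 = C ⊕ g3 must be 1, so C and g3 differ.
Enumerating the 32 input combinations, 16 give g4 = 1 and 16 give g4 = 0.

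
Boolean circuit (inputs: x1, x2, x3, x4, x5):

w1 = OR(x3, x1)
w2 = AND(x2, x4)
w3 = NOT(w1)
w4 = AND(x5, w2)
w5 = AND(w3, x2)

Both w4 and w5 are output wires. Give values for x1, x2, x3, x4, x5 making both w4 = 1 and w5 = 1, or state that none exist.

Check with x1=0, x2=1, x3=0, x4=1, x5=1:
w1 = OR(x3, x1) = OR(0, 0) = 0
w2 = AND(x2, x4) = AND(1, 1) = 1
w3 = NOT(w1) = NOT 0 = 1
w4 = AND(x5, w2) = AND(1, 1) = 1
w5 = AND(w3, x2) = AND(1, 1) = 1
So w4 = 1 and w5 = 1.

x1=0, x2=1, x3=0, x4=1, x5=1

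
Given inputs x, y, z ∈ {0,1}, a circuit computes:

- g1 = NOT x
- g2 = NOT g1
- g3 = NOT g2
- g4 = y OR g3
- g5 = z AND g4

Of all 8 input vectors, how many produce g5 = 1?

g5 = z AND g4 must be 1, so both z = 1 and g4 = 1.
Satisfying assignments:
  x=0, y=0, z=1
  x=0, y=1, z=1
  x=1, y=1, z=1

3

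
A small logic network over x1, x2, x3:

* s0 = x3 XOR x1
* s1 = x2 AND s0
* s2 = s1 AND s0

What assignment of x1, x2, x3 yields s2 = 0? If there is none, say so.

s2 = s1 AND s0 must be 0, so at least one of s1, s0 is 0.
Check with x1=0, x2=0, x3=1:
s0 = x3 XOR x1 = 1 XOR 0 = 1
s1 = x2 AND s0 = 0 AND 1 = 0
s2 = s1 AND s0 = 0 AND 1 = 0
So s2 = 0 as required.

x1=0, x2=0, x3=1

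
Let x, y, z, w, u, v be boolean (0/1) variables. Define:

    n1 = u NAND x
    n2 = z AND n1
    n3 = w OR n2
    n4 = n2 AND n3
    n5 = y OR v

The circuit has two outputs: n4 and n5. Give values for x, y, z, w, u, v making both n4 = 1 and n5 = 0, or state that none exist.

x=0, y=0, z=1, w=0, u=1, v=0

Check with x=0, y=0, z=1, w=0, u=1, v=0:
n1 = u NAND x = 1 NAND 0 = 1
n2 = z AND n1 = 1 AND 1 = 1
n3 = w OR n2 = 0 OR 1 = 1
n4 = n2 AND n3 = 1 AND 1 = 1
n5 = y OR v = 0 OR 0 = 0
So n4 = 1 and n5 = 0.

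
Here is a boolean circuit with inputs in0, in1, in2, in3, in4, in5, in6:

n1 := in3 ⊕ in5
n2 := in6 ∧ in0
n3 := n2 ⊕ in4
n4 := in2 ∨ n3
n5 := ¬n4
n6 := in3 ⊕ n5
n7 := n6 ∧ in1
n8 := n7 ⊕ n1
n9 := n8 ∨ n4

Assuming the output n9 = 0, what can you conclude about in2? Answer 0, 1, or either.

n9 = n8 ∨ n4 must be 0, so both n8 = 0 and n4 = 0.
Every assignment with n9 = 0 has in2 = 0; there are 16 such assignment(s).

0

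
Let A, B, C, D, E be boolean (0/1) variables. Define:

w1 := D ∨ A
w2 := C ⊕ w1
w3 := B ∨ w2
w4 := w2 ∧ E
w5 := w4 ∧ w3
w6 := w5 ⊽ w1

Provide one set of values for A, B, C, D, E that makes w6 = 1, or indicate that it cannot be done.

A=0, B=1, C=0, D=0, E=1

w6 = w5 ⊽ w1 must be 1, so both w5 = 0 and w1 = 0.
w5 = w4 ∧ w3 must be 0, so at least one of w4, w3 is 0.
w1 = D ∨ A must be 0, so both D = 0 and A = 0.
Check with A=0, B=1, C=0, D=0, E=1:
w1 = D ∨ A = 0 ∨ 0 = 0
w2 = C ⊕ w1 = 0 ⊕ 0 = 0
w3 = B ∨ w2 = 1 ∨ 0 = 1
w4 = w2 ∧ E = 0 ∧ 1 = 0
w5 = w4 ∧ w3 = 0 ∧ 1 = 0
w6 = w5 ⊽ w1 = 0 ⊽ 0 = 1
So w6 = 1 as required.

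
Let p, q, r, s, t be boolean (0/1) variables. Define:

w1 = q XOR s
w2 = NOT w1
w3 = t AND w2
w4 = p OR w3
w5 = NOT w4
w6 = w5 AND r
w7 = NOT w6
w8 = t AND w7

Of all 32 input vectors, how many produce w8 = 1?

w8 = t AND w7 must be 1, so both t = 1 and w7 = 1.
Enumerating the 32 input combinations, 14 give w8 = 1 and 18 give w8 = 0.

14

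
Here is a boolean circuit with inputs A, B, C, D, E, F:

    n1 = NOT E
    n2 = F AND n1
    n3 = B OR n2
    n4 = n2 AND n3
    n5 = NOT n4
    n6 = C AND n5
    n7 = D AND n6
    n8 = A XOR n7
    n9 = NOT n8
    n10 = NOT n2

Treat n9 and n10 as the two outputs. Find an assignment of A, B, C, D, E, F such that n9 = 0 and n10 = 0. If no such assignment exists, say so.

A=1 B=0 C=1 D=0 E=0 F=1

Check with A=1 B=0 C=1 D=0 E=0 F=1:
n1 = NOT E = NOT 0 = 1
n2 = F AND n1 = 1 AND 1 = 1
n3 = B OR n2 = 0 OR 1 = 1
n4 = n2 AND n3 = 1 AND 1 = 1
n5 = NOT n4 = NOT 1 = 0
n6 = C AND n5 = 1 AND 0 = 0
n7 = D AND n6 = 0 AND 0 = 0
n8 = A XOR n7 = 1 XOR 0 = 1
n9 = NOT n8 = NOT 1 = 0
n10 = NOT n2 = NOT 1 = 0
So n9 = 0 and n10 = 0.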